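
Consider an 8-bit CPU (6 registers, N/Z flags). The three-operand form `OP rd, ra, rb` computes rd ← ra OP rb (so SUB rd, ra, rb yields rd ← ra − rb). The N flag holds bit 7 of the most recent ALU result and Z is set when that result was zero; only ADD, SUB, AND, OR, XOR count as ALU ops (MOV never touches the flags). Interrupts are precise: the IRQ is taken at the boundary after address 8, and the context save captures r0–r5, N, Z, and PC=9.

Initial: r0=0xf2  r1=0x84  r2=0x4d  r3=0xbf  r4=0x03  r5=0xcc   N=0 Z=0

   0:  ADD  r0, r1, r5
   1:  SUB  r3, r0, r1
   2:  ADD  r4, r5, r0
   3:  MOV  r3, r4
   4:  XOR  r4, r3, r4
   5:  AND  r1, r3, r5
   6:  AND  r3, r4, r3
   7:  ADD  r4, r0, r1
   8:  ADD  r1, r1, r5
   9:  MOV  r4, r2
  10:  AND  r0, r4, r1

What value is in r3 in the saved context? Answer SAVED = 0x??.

SAVED = 0x00

after  0: r0=0x50 r1=0x84 r2=0x4d r3=0xbf r4=0x03 r5=0xcc  N=0 Z=0
after  1: r0=0x50 r1=0x84 r2=0x4d r3=0xcc r4=0x03 r5=0xcc  N=1 Z=0
after  2: r0=0x50 r1=0x84 r2=0x4d r3=0xcc r4=0x1c r5=0xcc  N=0 Z=0
after  3: r0=0x50 r1=0x84 r2=0x4d r3=0x1c r4=0x1c r5=0xcc  N=0 Z=0
after  4: r0=0x50 r1=0x84 r2=0x4d r3=0x1c r4=0x00 r5=0xcc  N=0 Z=1
after  5: r0=0x50 r1=0x0c r2=0x4d r3=0x1c r4=0x00 r5=0xcc  N=0 Z=0
after  6: r0=0x50 r1=0x0c r2=0x4d r3=0x00 r4=0x00 r5=0xcc  N=0 Z=1
after  7: r0=0x50 r1=0x0c r2=0x4d r3=0x00 r4=0x5c r5=0xcc  N=0 Z=0
after  8: r0=0x50 r1=0xd8 r2=0x4d r3=0x00 r4=0x5c r5=0xcc  N=1 Z=0
-- IRQ taken; context saved, return-PC = 9 --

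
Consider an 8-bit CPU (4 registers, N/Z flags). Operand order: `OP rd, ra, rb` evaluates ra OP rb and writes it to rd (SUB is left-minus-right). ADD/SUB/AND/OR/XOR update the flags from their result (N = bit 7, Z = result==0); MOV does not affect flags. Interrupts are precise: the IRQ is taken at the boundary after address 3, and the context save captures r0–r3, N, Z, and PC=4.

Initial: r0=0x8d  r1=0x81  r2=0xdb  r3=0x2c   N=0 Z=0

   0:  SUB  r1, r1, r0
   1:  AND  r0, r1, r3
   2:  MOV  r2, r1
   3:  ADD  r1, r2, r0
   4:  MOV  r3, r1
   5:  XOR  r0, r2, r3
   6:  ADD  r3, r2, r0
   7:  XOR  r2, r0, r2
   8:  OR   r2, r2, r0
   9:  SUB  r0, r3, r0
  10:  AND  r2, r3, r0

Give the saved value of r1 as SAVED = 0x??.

after  0: r0=0x8d r1=0xf4 r2=0xdb r3=0x2c  N=1 Z=0
after  1: r0=0x24 r1=0xf4 r2=0xdb r3=0x2c  N=0 Z=0
after  2: r0=0x24 r1=0xf4 r2=0xf4 r3=0x2c  N=0 Z=0
after  3: r0=0x24 r1=0x18 r2=0xf4 r3=0x2c  N=0 Z=0
-- IRQ taken; context saved, return-PC = 4 --

SAVED = 0x18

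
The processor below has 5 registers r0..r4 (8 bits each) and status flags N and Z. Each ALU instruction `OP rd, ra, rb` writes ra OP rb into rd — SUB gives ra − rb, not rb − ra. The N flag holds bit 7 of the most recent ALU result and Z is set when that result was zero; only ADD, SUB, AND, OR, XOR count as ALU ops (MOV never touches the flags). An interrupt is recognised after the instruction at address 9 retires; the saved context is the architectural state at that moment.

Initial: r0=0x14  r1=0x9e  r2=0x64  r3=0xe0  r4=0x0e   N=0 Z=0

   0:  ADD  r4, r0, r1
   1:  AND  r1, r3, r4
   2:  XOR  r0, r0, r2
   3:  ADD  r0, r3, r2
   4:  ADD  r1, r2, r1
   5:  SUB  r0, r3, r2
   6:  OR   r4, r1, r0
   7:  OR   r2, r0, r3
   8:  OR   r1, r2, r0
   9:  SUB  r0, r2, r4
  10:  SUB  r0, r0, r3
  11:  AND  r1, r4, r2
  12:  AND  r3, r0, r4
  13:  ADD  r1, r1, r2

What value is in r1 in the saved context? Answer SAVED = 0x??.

SAVED = 0xfc

after  0: r0=0x14 r1=0x9e r2=0x64 r3=0xe0 r4=0xb2  N=1 Z=0
after  1: r0=0x14 r1=0xa0 r2=0x64 r3=0xe0 r4=0xb2  N=1 Z=0
after  2: r0=0x70 r1=0xa0 r2=0x64 r3=0xe0 r4=0xb2  N=0 Z=0
after  3: r0=0x44 r1=0xa0 r2=0x64 r3=0xe0 r4=0xb2  N=0 Z=0
after  4: r0=0x44 r1=0x04 r2=0x64 r3=0xe0 r4=0xb2  N=0 Z=0
after  5: r0=0x7c r1=0x04 r2=0x64 r3=0xe0 r4=0xb2  N=0 Z=0
after  6: r0=0x7c r1=0x04 r2=0x64 r3=0xe0 r4=0x7c  N=0 Z=0
after  7: r0=0x7c r1=0x04 r2=0xfc r3=0xe0 r4=0x7c  N=1 Z=0
after  8: r0=0x7c r1=0xfc r2=0xfc r3=0xe0 r4=0x7c  N=1 Z=0
after  9: r0=0x80 r1=0xfc r2=0xfc r3=0xe0 r4=0x7c  N=1 Z=0
-- IRQ taken; context saved, return-PC = 10 --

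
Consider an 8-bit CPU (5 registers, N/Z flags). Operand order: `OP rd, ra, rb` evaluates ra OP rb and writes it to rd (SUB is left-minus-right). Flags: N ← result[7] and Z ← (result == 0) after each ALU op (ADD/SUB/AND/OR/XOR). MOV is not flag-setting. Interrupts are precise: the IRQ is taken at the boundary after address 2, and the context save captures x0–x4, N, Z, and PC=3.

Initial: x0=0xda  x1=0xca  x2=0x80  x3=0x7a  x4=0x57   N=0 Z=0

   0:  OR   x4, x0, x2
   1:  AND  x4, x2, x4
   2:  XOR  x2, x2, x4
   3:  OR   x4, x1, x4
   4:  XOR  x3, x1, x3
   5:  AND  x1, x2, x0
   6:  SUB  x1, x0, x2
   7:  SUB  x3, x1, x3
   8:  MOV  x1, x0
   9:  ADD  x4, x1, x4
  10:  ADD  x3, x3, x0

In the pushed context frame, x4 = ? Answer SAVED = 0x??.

after  0: x0=0xda x1=0xca x2=0x80 x3=0x7a x4=0xda  N=1 Z=0
after  1: x0=0xda x1=0xca x2=0x80 x3=0x7a x4=0x80  N=1 Z=0
after  2: x0=0xda x1=0xca x2=0x00 x3=0x7a x4=0x80  N=0 Z=1
-- IRQ taken; context saved, return-PC = 3 --

SAVED = 0x80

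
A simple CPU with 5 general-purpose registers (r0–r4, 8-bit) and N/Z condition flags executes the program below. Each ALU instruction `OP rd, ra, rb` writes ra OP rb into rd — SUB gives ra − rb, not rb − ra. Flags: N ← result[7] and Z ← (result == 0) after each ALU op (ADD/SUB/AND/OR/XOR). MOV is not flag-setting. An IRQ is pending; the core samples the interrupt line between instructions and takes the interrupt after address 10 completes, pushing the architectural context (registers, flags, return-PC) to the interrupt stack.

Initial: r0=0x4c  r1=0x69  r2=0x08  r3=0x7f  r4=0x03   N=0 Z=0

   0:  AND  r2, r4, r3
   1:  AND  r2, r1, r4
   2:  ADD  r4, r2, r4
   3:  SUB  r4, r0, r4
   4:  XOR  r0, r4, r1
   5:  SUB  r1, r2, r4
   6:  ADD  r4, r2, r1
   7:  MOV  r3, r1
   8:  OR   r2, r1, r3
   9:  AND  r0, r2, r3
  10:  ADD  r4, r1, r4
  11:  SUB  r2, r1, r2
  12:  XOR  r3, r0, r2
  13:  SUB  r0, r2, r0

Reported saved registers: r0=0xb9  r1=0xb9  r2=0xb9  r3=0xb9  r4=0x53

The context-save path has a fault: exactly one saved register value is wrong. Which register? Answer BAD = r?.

BAD = r4

after  0: r0=0x4c r1=0x69 r2=0x03 r3=0x7f r4=0x03  N=0 Z=0
after  1: r0=0x4c r1=0x69 r2=0x01 r3=0x7f r4=0x03  N=0 Z=0
after  2: r0=0x4c r1=0x69 r2=0x01 r3=0x7f r4=0x04  N=0 Z=0
after  3: r0=0x4c r1=0x69 r2=0x01 r3=0x7f r4=0x48  N=0 Z=0
after  4: r0=0x21 r1=0x69 r2=0x01 r3=0x7f r4=0x48  N=0 Z=0
after  5: r0=0x21 r1=0xb9 r2=0x01 r3=0x7f r4=0x48  N=1 Z=0
after  6: r0=0x21 r1=0xb9 r2=0x01 r3=0x7f r4=0xba  N=1 Z=0
after  7: r0=0x21 r1=0xb9 r2=0x01 r3=0xb9 r4=0xba  N=1 Z=0
after  8: r0=0x21 r1=0xb9 r2=0xb9 r3=0xb9 r4=0xba  N=1 Z=0
after  9: r0=0xb9 r1=0xb9 r2=0xb9 r3=0xb9 r4=0xba  N=1 Z=0
after 10: r0=0xb9 r1=0xb9 r2=0xb9 r3=0xb9 r4=0x73  N=0 Z=0
-- IRQ taken; context saved, return-PC = 11 --
mismatch: r4: reported 0x53 vs actual 0x73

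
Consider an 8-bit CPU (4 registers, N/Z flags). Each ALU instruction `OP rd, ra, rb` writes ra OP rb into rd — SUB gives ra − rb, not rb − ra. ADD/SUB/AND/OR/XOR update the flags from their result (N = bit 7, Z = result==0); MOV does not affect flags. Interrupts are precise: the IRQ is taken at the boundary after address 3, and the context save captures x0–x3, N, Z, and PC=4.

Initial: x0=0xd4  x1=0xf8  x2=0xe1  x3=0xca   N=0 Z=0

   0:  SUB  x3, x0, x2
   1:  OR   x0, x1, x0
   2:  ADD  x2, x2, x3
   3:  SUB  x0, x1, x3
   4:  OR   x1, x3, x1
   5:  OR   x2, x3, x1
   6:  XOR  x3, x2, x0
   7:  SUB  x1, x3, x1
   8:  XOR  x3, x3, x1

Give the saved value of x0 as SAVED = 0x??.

after  0: x0=0xd4 x1=0xf8 x2=0xe1 x3=0xf3  N=1 Z=0
after  1: x0=0xfc x1=0xf8 x2=0xe1 x3=0xf3  N=1 Z=0
after  2: x0=0xfc x1=0xf8 x2=0xd4 x3=0xf3  N=1 Z=0
after  3: x0=0x05 x1=0xf8 x2=0xd4 x3=0xf3  N=0 Z=0
-- IRQ taken; context saved, return-PC = 4 --

SAVED = 0x05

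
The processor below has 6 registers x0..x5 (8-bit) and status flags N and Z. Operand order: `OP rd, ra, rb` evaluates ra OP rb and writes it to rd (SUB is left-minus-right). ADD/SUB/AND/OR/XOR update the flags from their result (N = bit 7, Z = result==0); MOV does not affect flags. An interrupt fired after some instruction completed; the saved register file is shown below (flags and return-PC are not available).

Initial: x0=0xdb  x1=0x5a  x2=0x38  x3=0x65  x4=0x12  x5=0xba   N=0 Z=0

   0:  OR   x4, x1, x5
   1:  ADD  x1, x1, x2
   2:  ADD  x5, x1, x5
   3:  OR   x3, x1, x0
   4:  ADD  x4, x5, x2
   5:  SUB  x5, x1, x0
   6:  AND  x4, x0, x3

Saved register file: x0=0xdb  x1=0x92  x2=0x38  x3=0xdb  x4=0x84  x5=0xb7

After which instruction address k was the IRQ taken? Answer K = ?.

K = 5

after  0: x0=0xdb x1=0x5a x2=0x38 x3=0x65 x4=0xfa x5=0xba  N=1 Z=0
after  1: x0=0xdb x1=0x92 x2=0x38 x3=0x65 x4=0xfa x5=0xba  N=1 Z=0
after  2: x0=0xdb x1=0x92 x2=0x38 x3=0x65 x4=0xfa x5=0x4c  N=0 Z=0
after  3: x0=0xdb x1=0x92 x2=0x38 x3=0xdb x4=0xfa x5=0x4c  N=1 Z=0
after  4: x0=0xdb x1=0x92 x2=0x38 x3=0xdb x4=0x84 x5=0x4c  N=1 Z=0
after  5: x0=0xdb x1=0x92 x2=0x38 x3=0xdb x4=0x84 x5=0xb7  N=1 Z=0
-- IRQ taken; context saved, return-PC = 6 --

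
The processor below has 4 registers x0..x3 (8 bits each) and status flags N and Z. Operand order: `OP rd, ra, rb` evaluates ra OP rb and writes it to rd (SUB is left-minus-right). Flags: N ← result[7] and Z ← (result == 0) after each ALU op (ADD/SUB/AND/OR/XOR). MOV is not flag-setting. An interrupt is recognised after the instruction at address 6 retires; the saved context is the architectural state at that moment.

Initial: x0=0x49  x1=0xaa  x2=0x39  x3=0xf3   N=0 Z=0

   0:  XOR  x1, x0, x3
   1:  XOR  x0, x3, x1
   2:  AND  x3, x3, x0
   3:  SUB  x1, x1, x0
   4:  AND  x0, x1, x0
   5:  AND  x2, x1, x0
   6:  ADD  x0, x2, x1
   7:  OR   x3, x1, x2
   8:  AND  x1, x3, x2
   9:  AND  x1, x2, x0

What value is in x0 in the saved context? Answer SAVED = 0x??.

after  0: x0=0x49 x1=0xba x2=0x39 x3=0xf3  N=1 Z=0
after  1: x0=0x49 x1=0xba x2=0x39 x3=0xf3  N=0 Z=0
after  2: x0=0x49 x1=0xba x2=0x39 x3=0x41  N=0 Z=0
after  3: x0=0x49 x1=0x71 x2=0x39 x3=0x41  N=0 Z=0
after  4: x0=0x41 x1=0x71 x2=0x39 x3=0x41  N=0 Z=0
after  5: x0=0x41 x1=0x71 x2=0x41 x3=0x41  N=0 Z=0
after  6: x0=0xb2 x1=0x71 x2=0x41 x3=0x41  N=1 Z=0
-- IRQ taken; context saved, return-PC = 7 --

SAVED = 0xb2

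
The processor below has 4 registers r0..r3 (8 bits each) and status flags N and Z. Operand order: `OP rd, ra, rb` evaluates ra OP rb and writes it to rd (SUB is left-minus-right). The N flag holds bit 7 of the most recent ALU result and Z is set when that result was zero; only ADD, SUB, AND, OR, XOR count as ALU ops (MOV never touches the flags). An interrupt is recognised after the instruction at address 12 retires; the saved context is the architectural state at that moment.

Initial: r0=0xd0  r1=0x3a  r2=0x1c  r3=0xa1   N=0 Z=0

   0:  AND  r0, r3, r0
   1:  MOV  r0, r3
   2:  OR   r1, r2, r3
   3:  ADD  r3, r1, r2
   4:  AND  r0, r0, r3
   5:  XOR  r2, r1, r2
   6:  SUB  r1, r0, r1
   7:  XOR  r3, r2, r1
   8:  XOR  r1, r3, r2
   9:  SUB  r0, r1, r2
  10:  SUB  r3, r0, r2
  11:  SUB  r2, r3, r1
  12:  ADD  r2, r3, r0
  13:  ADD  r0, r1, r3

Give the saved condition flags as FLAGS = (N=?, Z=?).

FLAGS = (N=1, Z=0)

after  0: r0=0x80 r1=0x3a r2=0x1c r3=0xa1  N=1 Z=0
after  1: r0=0xa1 r1=0x3a r2=0x1c r3=0xa1  N=1 Z=0
after  2: r0=0xa1 r1=0xbd r2=0x1c r3=0xa1  N=1 Z=0
after  3: r0=0xa1 r1=0xbd r2=0x1c r3=0xd9  N=1 Z=0
after  4: r0=0x81 r1=0xbd r2=0x1c r3=0xd9  N=1 Z=0
after  5: r0=0x81 r1=0xbd r2=0xa1 r3=0xd9  N=1 Z=0
after  6: r0=0x81 r1=0xc4 r2=0xa1 r3=0xd9  N=1 Z=0
after  7: r0=0x81 r1=0xc4 r2=0xa1 r3=0x65  N=0 Z=0
after  8: r0=0x81 r1=0xc4 r2=0xa1 r3=0x65  N=1 Z=0
after  9: r0=0x23 r1=0xc4 r2=0xa1 r3=0x65  N=0 Z=0
after 10: r0=0x23 r1=0xc4 r2=0xa1 r3=0x82  N=1 Z=0
after 11: r0=0x23 r1=0xc4 r2=0xbe r3=0x82  N=1 Z=0
after 12: r0=0x23 r1=0xc4 r2=0xa5 r3=0x82  N=1 Z=0
-- IRQ taken; context saved, return-PC = 13 --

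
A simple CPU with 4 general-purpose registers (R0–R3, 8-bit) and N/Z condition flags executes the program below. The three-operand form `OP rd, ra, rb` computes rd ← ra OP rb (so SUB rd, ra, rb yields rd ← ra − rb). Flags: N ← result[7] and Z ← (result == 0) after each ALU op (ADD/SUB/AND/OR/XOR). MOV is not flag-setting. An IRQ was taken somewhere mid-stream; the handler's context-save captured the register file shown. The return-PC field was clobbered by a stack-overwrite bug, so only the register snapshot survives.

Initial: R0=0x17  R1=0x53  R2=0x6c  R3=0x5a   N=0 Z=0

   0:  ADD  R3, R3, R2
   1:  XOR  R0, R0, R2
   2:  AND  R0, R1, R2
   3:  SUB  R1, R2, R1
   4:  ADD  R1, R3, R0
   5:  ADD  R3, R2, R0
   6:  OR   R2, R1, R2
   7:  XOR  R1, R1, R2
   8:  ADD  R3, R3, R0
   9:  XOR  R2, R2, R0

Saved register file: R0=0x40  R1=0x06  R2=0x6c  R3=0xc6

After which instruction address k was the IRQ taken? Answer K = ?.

K = 4

after  0: R0=0x17 R1=0x53 R2=0x6c R3=0xc6  N=1 Z=0
after  1: R0=0x7b R1=0x53 R2=0x6c R3=0xc6  N=0 Z=0
after  2: R0=0x40 R1=0x53 R2=0x6c R3=0xc6  N=0 Z=0
after  3: R0=0x40 R1=0x19 R2=0x6c R3=0xc6  N=0 Z=0
after  4: R0=0x40 R1=0x06 R2=0x6c R3=0xc6  N=0 Z=0
-- IRQ taken; context saved, return-PC = 5 --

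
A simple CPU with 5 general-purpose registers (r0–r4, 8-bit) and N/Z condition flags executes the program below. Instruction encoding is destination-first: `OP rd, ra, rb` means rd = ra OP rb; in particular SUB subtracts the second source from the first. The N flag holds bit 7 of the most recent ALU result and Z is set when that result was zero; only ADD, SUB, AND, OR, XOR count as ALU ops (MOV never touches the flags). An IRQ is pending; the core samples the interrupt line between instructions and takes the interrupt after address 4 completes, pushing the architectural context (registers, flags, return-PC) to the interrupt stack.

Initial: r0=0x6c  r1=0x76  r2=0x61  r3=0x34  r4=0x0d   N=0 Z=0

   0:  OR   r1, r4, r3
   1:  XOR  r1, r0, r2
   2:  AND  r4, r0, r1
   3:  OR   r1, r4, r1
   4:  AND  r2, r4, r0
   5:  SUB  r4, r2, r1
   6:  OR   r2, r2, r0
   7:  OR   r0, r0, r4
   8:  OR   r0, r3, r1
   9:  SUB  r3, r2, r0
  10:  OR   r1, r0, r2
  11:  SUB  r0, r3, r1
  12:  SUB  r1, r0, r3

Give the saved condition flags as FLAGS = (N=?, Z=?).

FLAGS = (N=0, Z=0)

after  0: r0=0x6c r1=0x3d r2=0x61 r3=0x34 r4=0x0d  N=0 Z=0
after  1: r0=0x6c r1=0x0d r2=0x61 r3=0x34 r4=0x0d  N=0 Z=0
after  2: r0=0x6c r1=0x0d r2=0x61 r3=0x34 r4=0x0c  N=0 Z=0
after  3: r0=0x6c r1=0x0d r2=0x61 r3=0x34 r4=0x0c  N=0 Z=0
after  4: r0=0x6c r1=0x0d r2=0x0c r3=0x34 r4=0x0c  N=0 Z=0
-- IRQ taken; context saved, return-PC = 5 --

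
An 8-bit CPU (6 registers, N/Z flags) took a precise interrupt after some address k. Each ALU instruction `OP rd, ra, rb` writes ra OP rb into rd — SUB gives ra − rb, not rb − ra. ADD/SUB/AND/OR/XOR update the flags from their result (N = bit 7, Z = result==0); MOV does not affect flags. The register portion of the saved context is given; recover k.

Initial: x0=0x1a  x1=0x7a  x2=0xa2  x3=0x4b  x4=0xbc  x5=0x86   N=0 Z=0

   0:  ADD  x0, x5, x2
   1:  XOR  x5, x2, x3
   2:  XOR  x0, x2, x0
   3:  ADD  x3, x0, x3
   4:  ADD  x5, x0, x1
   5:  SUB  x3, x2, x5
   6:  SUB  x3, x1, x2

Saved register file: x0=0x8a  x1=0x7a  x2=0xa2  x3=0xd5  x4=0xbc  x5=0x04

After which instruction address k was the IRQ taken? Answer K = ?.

K = 4

after  0: x0=0x28 x1=0x7a x2=0xa2 x3=0x4b x4=0xbc x5=0x86  N=0 Z=0
after  1: x0=0x28 x1=0x7a x2=0xa2 x3=0x4b x4=0xbc x5=0xe9  N=1 Z=0
after  2: x0=0x8a x1=0x7a x2=0xa2 x3=0x4b x4=0xbc x5=0xe9  N=1 Z=0
after  3: x0=0x8a x1=0x7a x2=0xa2 x3=0xd5 x4=0xbc x5=0xe9  N=1 Z=0
after  4: x0=0x8a x1=0x7a x2=0xa2 x3=0xd5 x4=0xbc x5=0x04  N=0 Z=0
-- IRQ taken; context saved, return-PC = 5 --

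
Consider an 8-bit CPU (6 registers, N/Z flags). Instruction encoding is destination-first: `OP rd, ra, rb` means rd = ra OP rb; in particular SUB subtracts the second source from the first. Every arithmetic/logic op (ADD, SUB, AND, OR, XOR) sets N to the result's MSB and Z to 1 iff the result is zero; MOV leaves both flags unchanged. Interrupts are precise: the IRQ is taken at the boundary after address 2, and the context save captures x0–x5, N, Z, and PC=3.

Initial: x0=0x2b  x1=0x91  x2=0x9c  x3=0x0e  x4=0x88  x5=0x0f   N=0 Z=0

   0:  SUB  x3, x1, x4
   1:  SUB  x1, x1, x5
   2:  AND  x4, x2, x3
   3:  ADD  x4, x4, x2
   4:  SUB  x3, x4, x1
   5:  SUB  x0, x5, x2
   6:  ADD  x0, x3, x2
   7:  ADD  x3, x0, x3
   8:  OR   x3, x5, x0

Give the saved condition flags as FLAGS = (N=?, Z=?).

FLAGS = (N=0, Z=0)

after  0: x0=0x2b x1=0x91 x2=0x9c x3=0x09 x4=0x88 x5=0x0f  N=0 Z=0
after  1: x0=0x2b x1=0x82 x2=0x9c x3=0x09 x4=0x88 x5=0x0f  N=1 Z=0
after  2: x0=0x2b x1=0x82 x2=0x9c x3=0x09 x4=0x08 x5=0x0f  N=0 Z=0
-- IRQ taken; context saved, return-PC = 3 --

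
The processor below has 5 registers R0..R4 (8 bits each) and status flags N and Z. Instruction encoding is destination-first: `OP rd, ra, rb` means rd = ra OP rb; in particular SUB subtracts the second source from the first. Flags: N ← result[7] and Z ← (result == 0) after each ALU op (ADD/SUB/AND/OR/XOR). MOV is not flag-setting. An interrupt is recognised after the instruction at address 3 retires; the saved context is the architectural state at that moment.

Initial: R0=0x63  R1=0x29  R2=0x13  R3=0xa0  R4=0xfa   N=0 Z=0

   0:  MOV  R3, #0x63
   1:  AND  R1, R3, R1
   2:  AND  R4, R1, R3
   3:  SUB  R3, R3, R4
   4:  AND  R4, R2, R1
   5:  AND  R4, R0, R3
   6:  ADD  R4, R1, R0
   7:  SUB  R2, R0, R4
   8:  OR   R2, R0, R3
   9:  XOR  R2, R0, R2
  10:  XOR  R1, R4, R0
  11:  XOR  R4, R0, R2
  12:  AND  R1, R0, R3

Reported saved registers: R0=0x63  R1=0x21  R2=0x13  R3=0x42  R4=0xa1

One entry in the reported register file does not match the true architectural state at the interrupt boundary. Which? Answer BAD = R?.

BAD = R4

after  0: R0=0x63 R1=0x29 R2=0x13 R3=0x63 R4=0xfa  N=0 Z=0
after  1: R0=0x63 R1=0x21 R2=0x13 R3=0x63 R4=0xfa  N=0 Z=0
after  2: R0=0x63 R1=0x21 R2=0x13 R3=0x63 R4=0x21  N=0 Z=0
after  3: R0=0x63 R1=0x21 R2=0x13 R3=0x42 R4=0x21  N=0 Z=0
-- IRQ taken; context saved, return-PC = 4 --
mismatch: R4: reported 0xa1 vs actual 0x21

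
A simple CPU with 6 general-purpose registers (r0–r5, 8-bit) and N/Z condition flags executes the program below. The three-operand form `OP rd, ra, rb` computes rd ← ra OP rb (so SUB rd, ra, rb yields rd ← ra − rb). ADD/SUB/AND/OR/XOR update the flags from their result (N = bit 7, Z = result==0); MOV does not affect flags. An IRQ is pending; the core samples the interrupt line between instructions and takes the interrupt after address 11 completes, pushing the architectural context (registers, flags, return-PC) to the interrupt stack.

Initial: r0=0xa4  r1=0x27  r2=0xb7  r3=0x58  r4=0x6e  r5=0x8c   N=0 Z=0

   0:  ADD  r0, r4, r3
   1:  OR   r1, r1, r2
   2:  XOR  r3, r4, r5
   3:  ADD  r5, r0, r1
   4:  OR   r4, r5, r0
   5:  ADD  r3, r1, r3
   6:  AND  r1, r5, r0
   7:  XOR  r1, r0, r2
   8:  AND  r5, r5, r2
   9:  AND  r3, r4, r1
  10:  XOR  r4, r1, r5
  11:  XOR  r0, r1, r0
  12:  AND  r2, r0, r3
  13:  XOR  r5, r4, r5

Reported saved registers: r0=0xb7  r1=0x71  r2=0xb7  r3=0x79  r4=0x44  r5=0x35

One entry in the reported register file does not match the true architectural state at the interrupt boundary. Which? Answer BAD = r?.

BAD = r3

after  0: r0=0xc6 r1=0x27 r2=0xb7 r3=0x58 r4=0x6e r5=0x8c  N=1 Z=0
after  1: r0=0xc6 r1=0xb7 r2=0xb7 r3=0x58 r4=0x6e r5=0x8c  N=1 Z=0
after  2: r0=0xc6 r1=0xb7 r2=0xb7 r3=0xe2 r4=0x6e r5=0x8c  N=1 Z=0
after  3: r0=0xc6 r1=0xb7 r2=0xb7 r3=0xe2 r4=0x6e r5=0x7d  N=0 Z=0
after  4: r0=0xc6 r1=0xb7 r2=0xb7 r3=0xe2 r4=0xff r5=0x7d  N=1 Z=0
after  5: r0=0xc6 r1=0xb7 r2=0xb7 r3=0x99 r4=0xff r5=0x7d  N=1 Z=0
after  6: r0=0xc6 r1=0x44 r2=0xb7 r3=0x99 r4=0xff r5=0x7d  N=0 Z=0
after  7: r0=0xc6 r1=0x71 r2=0xb7 r3=0x99 r4=0xff r5=0x7d  N=0 Z=0
after  8: r0=0xc6 r1=0x71 r2=0xb7 r3=0x99 r4=0xff r5=0x35  N=0 Z=0
after  9: r0=0xc6 r1=0x71 r2=0xb7 r3=0x71 r4=0xff r5=0x35  N=0 Z=0
after 10: r0=0xc6 r1=0x71 r2=0xb7 r3=0x71 r4=0x44 r5=0x35  N=0 Z=0
after 11: r0=0xb7 r1=0x71 r2=0xb7 r3=0x71 r4=0x44 r5=0x35  N=1 Z=0
-- IRQ taken; context saved, return-PC = 12 --
mismatch: r3: reported 0x79 vs actual 0x71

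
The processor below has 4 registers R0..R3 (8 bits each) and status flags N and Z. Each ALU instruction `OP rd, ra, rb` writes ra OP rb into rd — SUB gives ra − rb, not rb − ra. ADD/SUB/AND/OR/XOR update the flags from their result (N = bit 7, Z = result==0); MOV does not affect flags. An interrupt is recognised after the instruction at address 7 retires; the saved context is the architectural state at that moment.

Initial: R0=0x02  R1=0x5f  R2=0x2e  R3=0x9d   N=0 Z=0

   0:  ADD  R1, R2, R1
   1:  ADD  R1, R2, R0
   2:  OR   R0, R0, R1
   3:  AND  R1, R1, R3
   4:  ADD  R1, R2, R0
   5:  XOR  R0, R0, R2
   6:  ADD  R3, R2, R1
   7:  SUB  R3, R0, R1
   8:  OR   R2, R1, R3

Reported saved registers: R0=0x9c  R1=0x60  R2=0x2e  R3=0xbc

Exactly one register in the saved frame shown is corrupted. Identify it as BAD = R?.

BAD = R0

after  0: R0=0x02 R1=0x8d R2=0x2e R3=0x9d  N=1 Z=0
after  1: R0=0x02 R1=0x30 R2=0x2e R3=0x9d  N=0 Z=0
after  2: R0=0x32 R1=0x30 R2=0x2e R3=0x9d  N=0 Z=0
after  3: R0=0x32 R1=0x10 R2=0x2e R3=0x9d  N=0 Z=0
after  4: R0=0x32 R1=0x60 R2=0x2e R3=0x9d  N=0 Z=0
after  5: R0=0x1c R1=0x60 R2=0x2e R3=0x9d  N=0 Z=0
after  6: R0=0x1c R1=0x60 R2=0x2e R3=0x8e  N=1 Z=0
after  7: R0=0x1c R1=0x60 R2=0x2e R3=0xbc  N=1 Z=0
-- IRQ taken; context saved, return-PC = 8 --
mismatch: R0: reported 0x9c vs actual 0x1c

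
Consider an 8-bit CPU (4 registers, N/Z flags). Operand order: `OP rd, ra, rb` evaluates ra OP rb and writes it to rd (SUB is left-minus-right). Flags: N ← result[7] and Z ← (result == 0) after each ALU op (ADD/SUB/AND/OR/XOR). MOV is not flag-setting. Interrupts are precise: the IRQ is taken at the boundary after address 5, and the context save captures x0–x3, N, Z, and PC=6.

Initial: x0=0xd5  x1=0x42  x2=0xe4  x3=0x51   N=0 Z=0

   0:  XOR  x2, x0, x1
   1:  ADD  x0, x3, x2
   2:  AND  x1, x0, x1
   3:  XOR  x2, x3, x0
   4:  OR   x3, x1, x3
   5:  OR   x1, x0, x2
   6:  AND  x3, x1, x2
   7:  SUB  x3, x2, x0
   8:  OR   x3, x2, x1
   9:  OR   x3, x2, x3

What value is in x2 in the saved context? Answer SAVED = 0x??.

after  0: x0=0xd5 x1=0x42 x2=0x97 x3=0x51  N=1 Z=0
after  1: x0=0xe8 x1=0x42 x2=0x97 x3=0x51  N=1 Z=0
after  2: x0=0xe8 x1=0x40 x2=0x97 x3=0x51  N=0 Z=0
after  3: x0=0xe8 x1=0x40 x2=0xb9 x3=0x51  N=1 Z=0
after  4: x0=0xe8 x1=0x40 x2=0xb9 x3=0x51  N=0 Z=0
after  5: x0=0xe8 x1=0xf9 x2=0xb9 x3=0x51  N=1 Z=0
-- IRQ taken; context saved, return-PC = 6 --

SAVED = 0xb9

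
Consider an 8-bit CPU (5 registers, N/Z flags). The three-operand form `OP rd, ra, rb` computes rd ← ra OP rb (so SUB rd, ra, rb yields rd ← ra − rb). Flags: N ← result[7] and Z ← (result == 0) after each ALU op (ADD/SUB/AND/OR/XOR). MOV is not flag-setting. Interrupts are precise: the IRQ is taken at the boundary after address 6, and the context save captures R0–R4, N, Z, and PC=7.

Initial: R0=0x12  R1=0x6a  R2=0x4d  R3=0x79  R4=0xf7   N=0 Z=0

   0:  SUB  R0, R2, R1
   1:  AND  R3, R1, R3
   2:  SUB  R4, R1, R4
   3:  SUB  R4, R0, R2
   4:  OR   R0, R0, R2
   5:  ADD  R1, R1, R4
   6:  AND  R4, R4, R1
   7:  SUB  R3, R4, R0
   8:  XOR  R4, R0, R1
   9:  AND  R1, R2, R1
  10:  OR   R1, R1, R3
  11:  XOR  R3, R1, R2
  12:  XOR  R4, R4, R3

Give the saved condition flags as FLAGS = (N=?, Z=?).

after  0: R0=0xe3 R1=0x6a R2=0x4d R3=0x79 R4=0xf7  N=1 Z=0
after  1: R0=0xe3 R1=0x6a R2=0x4d R3=0x68 R4=0xf7  N=0 Z=0
after  2: R0=0xe3 R1=0x6a R2=0x4d R3=0x68 R4=0x73  N=0 Z=0
after  3: R0=0xe3 R1=0x6a R2=0x4d R3=0x68 R4=0x96  N=1 Z=0
after  4: R0=0xef R1=0x6a R2=0x4d R3=0x68 R4=0x96  N=1 Z=0
after  5: R0=0xef R1=0x00 R2=0x4d R3=0x68 R4=0x96  N=0 Z=1
after  6: R0=0xef R1=0x00 R2=0x4d R3=0x68 R4=0x00  N=0 Z=1
-- IRQ taken; context saved, return-PC = 7 --

FLAGS = (N=0, Z=1)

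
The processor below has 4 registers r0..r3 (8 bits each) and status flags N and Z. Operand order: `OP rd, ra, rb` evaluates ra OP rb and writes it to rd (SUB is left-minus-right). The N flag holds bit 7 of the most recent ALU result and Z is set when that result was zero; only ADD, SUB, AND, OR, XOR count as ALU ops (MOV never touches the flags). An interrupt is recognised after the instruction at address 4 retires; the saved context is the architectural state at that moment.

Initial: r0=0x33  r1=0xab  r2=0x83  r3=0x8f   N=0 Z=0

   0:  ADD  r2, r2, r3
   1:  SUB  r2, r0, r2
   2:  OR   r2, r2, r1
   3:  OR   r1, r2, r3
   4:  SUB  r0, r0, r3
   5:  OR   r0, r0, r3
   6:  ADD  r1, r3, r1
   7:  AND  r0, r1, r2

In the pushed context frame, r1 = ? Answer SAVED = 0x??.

SAVED = 0xaf

after  0: r0=0x33 r1=0xab r2=0x12 r3=0x8f  N=0 Z=0
after  1: r0=0x33 r1=0xab r2=0x21 r3=0x8f  N=0 Z=0
after  2: r0=0x33 r1=0xab r2=0xab r3=0x8f  N=1 Z=0
after  3: r0=0x33 r1=0xaf r2=0xab r3=0x8f  N=1 Z=0
after  4: r0=0xa4 r1=0xaf r2=0xab r3=0x8f  N=1 Z=0
-- IRQ taken; context saved, return-PC = 5 --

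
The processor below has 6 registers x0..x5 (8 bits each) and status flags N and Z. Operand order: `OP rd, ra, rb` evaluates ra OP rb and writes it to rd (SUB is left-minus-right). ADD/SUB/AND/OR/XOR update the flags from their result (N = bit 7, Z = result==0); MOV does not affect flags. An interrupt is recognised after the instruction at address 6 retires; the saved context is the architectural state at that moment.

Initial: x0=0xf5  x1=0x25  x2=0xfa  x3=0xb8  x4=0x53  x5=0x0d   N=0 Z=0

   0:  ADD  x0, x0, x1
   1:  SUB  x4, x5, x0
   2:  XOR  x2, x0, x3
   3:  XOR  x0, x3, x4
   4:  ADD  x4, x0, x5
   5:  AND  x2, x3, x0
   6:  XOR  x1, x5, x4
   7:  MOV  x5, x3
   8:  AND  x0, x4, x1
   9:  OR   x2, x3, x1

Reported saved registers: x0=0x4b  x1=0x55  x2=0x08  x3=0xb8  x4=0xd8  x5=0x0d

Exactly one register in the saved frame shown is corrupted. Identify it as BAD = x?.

BAD = x4

after  0: x0=0x1a x1=0x25 x2=0xfa x3=0xb8 x4=0x53 x5=0x0d  N=0 Z=0
after  1: x0=0x1a x1=0x25 x2=0xfa x3=0xb8 x4=0xf3 x5=0x0d  N=1 Z=0
after  2: x0=0x1a x1=0x25 x2=0xa2 x3=0xb8 x4=0xf3 x5=0x0d  N=1 Z=0
after  3: x0=0x4b x1=0x25 x2=0xa2 x3=0xb8 x4=0xf3 x5=0x0d  N=0 Z=0
after  4: x0=0x4b x1=0x25 x2=0xa2 x3=0xb8 x4=0x58 x5=0x0d  N=0 Z=0
after  5: x0=0x4b x1=0x25 x2=0x08 x3=0xb8 x4=0x58 x5=0x0d  N=0 Z=0
after  6: x0=0x4b x1=0x55 x2=0x08 x3=0xb8 x4=0x58 x5=0x0d  N=0 Z=0
-- IRQ taken; context saved, return-PC = 7 --
mismatch: x4: reported 0xd8 vs actual 0x58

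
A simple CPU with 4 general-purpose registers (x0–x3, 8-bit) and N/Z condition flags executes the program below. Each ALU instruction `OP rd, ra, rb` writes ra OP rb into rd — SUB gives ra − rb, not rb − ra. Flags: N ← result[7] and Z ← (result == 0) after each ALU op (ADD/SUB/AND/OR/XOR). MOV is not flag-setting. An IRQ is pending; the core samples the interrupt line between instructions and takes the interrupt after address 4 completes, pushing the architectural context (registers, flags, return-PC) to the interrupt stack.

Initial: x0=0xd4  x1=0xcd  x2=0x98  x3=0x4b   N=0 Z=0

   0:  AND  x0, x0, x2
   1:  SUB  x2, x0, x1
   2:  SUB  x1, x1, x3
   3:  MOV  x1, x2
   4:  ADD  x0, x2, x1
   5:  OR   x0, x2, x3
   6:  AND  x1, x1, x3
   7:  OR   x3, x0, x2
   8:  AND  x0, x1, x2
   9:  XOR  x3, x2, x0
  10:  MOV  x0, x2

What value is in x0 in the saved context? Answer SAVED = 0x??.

after  0: x0=0x90 x1=0xcd x2=0x98 x3=0x4b  N=1 Z=0
after  1: x0=0x90 x1=0xcd x2=0xc3 x3=0x4b  N=1 Z=0
after  2: x0=0x90 x1=0x82 x2=0xc3 x3=0x4b  N=1 Z=0
after  3: x0=0x90 x1=0xc3 x2=0xc3 x3=0x4b  N=1 Z=0
after  4: x0=0x86 x1=0xc3 x2=0xc3 x3=0x4b  N=1 Z=0
-- IRQ taken; context saved, return-PC = 5 --

SAVED = 0x86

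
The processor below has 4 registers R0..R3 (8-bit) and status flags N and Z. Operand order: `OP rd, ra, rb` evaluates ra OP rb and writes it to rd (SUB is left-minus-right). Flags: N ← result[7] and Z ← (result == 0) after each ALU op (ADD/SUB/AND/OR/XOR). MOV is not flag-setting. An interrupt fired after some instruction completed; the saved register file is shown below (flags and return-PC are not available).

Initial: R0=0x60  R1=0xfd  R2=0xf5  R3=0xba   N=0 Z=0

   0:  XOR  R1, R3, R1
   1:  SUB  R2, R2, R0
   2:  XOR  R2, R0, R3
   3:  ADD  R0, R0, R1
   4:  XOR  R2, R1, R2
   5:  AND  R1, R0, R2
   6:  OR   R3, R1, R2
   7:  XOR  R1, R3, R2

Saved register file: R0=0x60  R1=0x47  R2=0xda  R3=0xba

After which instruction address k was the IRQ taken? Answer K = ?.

K = 2

after  0: R0=0x60 R1=0x47 R2=0xf5 R3=0xba  N=0 Z=0
after  1: R0=0x60 R1=0x47 R2=0x95 R3=0xba  N=1 Z=0
after  2: R0=0x60 R1=0x47 R2=0xda R3=0xba  N=1 Z=0
-- IRQ taken; context saved, return-PC = 3 --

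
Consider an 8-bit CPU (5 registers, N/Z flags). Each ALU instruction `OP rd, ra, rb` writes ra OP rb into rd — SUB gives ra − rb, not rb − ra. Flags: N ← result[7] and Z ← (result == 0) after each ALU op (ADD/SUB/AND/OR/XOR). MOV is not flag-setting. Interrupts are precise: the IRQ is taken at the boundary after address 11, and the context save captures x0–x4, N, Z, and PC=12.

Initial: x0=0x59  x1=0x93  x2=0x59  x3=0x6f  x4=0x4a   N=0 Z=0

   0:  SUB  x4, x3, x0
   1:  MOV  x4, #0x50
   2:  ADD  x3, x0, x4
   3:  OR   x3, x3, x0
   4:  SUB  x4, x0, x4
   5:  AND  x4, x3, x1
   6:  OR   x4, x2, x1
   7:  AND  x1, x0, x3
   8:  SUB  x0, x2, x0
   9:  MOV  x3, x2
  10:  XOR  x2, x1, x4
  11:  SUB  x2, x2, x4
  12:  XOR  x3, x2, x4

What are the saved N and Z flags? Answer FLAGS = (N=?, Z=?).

FLAGS = (N=1, Z=0)

after  0: x0=0x59 x1=0x93 x2=0x59 x3=0x6f x4=0x16  N=0 Z=0
after  1: x0=0x59 x1=0x93 x2=0x59 x3=0x6f x4=0x50  N=0 Z=0
after  2: x0=0x59 x1=0x93 x2=0x59 x3=0xa9 x4=0x50  N=1 Z=0
after  3: x0=0x59 x1=0x93 x2=0x59 x3=0xf9 x4=0x50  N=1 Z=0
after  4: x0=0x59 x1=0x93 x2=0x59 x3=0xf9 x4=0x09  N=0 Z=0
after  5: x0=0x59 x1=0x93 x2=0x59 x3=0xf9 x4=0x91  N=1 Z=0
after  6: x0=0x59 x1=0x93 x2=0x59 x3=0xf9 x4=0xdb  N=1 Z=0
after  7: x0=0x59 x1=0x59 x2=0x59 x3=0xf9 x4=0xdb  N=0 Z=0
after  8: x0=0x00 x1=0x59 x2=0x59 x3=0xf9 x4=0xdb  N=0 Z=1
after  9: x0=0x00 x1=0x59 x2=0x59 x3=0x59 x4=0xdb  N=0 Z=1
after 10: x0=0x00 x1=0x59 x2=0x82 x3=0x59 x4=0xdb  N=1 Z=0
after 11: x0=0x00 x1=0x59 x2=0xa7 x3=0x59 x4=0xdb  N=1 Z=0
-- IRQ taken; context saved, return-PC = 12 --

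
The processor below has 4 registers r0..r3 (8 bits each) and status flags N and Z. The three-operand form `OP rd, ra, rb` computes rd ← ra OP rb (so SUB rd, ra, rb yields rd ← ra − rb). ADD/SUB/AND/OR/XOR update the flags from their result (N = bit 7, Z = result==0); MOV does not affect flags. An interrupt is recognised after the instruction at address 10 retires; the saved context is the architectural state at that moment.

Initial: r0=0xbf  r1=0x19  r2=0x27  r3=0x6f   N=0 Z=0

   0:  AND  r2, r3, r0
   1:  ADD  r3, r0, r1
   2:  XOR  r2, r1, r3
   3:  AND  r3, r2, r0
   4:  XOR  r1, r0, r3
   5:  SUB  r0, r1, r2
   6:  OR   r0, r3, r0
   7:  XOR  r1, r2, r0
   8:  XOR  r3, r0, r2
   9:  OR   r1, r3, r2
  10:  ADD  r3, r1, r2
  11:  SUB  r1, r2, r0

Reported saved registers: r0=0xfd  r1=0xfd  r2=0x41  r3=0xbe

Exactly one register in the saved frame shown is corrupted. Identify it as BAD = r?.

after  0: r0=0xbf r1=0x19 r2=0x2f r3=0x6f  N=0 Z=0
after  1: r0=0xbf r1=0x19 r2=0x2f r3=0xd8  N=1 Z=0
after  2: r0=0xbf r1=0x19 r2=0xc1 r3=0xd8  N=1 Z=0
after  3: r0=0xbf r1=0x19 r2=0xc1 r3=0x81  N=1 Z=0
after  4: r0=0xbf r1=0x3e r2=0xc1 r3=0x81  N=0 Z=0
after  5: r0=0x7d r1=0x3e r2=0xc1 r3=0x81  N=0 Z=0
after  6: r0=0xfd r1=0x3e r2=0xc1 r3=0x81  N=1 Z=0
after  7: r0=0xfd r1=0x3c r2=0xc1 r3=0x81  N=0 Z=0
after  8: r0=0xfd r1=0x3c r2=0xc1 r3=0x3c  N=0 Z=0
after  9: r0=0xfd r1=0xfd r2=0xc1 r3=0x3c  N=1 Z=0
after 10: r0=0xfd r1=0xfd r2=0xc1 r3=0xbe  N=1 Z=0
-- IRQ taken; context saved, return-PC = 11 --
mismatch: r2: reported 0x41 vs actual 0xc1

BAD = r2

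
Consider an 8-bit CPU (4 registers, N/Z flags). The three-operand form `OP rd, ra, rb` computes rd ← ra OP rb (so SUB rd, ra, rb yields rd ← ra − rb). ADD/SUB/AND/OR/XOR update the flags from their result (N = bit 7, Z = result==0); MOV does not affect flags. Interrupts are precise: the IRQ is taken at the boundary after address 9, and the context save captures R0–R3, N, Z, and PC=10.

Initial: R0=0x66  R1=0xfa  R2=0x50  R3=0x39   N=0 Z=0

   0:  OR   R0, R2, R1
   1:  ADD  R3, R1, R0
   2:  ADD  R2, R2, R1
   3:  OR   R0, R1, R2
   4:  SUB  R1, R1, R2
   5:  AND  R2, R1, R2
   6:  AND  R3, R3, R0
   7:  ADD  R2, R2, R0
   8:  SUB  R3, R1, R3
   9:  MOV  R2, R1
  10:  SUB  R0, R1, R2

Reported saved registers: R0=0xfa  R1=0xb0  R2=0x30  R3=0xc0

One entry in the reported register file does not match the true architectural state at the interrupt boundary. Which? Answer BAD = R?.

after  0: R0=0xfa R1=0xfa R2=0x50 R3=0x39  N=1 Z=0
after  1: R0=0xfa R1=0xfa R2=0x50 R3=0xf4  N=1 Z=0
after  2: R0=0xfa R1=0xfa R2=0x4a R3=0xf4  N=0 Z=0
after  3: R0=0xfa R1=0xfa R2=0x4a R3=0xf4  N=1 Z=0
after  4: R0=0xfa R1=0xb0 R2=0x4a R3=0xf4  N=1 Z=0
after  5: R0=0xfa R1=0xb0 R2=0x00 R3=0xf4  N=0 Z=1
after  6: R0=0xfa R1=0xb0 R2=0x00 R3=0xf0  N=1 Z=0
after  7: R0=0xfa R1=0xb0 R2=0xfa R3=0xf0  N=1 Z=0
after  8: R0=0xfa R1=0xb0 R2=0xfa R3=0xc0  N=1 Z=0
after  9: R0=0xfa R1=0xb0 R2=0xb0 R3=0xc0  N=1 Z=0
-- IRQ taken; context saved, return-PC = 10 --
mismatch: R2: reported 0x30 vs actual 0xb0

BAD = R2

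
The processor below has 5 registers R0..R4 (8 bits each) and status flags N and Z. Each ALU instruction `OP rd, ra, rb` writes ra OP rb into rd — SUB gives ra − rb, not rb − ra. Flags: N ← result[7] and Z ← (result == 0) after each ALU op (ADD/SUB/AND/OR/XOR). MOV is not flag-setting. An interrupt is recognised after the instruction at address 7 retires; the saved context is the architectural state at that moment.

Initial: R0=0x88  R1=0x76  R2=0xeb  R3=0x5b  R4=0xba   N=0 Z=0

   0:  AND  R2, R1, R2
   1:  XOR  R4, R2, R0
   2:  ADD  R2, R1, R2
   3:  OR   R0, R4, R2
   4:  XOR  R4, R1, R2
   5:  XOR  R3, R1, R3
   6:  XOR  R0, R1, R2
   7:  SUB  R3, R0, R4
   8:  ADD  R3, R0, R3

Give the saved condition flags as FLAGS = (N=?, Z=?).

after  0: R0=0x88 R1=0x76 R2=0x62 R3=0x5b R4=0xba  N=0 Z=0
after  1: R0=0x88 R1=0x76 R2=0x62 R3=0x5b R4=0xea  N=1 Z=0
after  2: R0=0x88 R1=0x76 R2=0xd8 R3=0x5b R4=0xea  N=1 Z=0
after  3: R0=0xfa R1=0x76 R2=0xd8 R3=0x5b R4=0xea  N=1 Z=0
after  4: R0=0xfa R1=0x76 R2=0xd8 R3=0x5b R4=0xae  N=1 Z=0
after  5: R0=0xfa R1=0x76 R2=0xd8 R3=0x2d R4=0xae  N=0 Z=0
after  6: R0=0xae R1=0x76 R2=0xd8 R3=0x2d R4=0xae  N=1 Z=0
after  7: R0=0xae R1=0x76 R2=0xd8 R3=0x00 R4=0xae  N=0 Z=1
-- IRQ taken; context saved, return-PC = 8 --

FLAGS = (N=0, Z=1)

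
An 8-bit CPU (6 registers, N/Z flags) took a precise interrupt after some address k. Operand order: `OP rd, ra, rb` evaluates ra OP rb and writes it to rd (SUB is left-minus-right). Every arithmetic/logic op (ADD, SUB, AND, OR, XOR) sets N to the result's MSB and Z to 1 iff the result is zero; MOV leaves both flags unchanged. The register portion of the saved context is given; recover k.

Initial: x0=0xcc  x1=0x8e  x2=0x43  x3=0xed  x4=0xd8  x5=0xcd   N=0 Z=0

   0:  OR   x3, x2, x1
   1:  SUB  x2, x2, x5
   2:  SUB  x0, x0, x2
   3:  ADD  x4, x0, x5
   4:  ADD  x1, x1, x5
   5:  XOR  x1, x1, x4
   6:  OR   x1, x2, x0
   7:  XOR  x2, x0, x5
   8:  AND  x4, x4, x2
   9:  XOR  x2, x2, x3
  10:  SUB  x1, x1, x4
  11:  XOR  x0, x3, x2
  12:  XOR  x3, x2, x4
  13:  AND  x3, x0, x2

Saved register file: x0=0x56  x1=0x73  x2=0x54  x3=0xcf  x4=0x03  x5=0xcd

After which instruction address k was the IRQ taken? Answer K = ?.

after  0: x0=0xcc x1=0x8e x2=0x43 x3=0xcf x4=0xd8 x5=0xcd  N=1 Z=0
after  1: x0=0xcc x1=0x8e x2=0x76 x3=0xcf x4=0xd8 x5=0xcd  N=0 Z=0
after  2: x0=0x56 x1=0x8e x2=0x76 x3=0xcf x4=0xd8 x5=0xcd  N=0 Z=0
after  3: x0=0x56 x1=0x8e x2=0x76 x3=0xcf x4=0x23 x5=0xcd  N=0 Z=0
after  4: x0=0x56 x1=0x5b x2=0x76 x3=0xcf x4=0x23 x5=0xcd  N=0 Z=0
after  5: x0=0x56 x1=0x78 x2=0x76 x3=0xcf x4=0x23 x5=0xcd  N=0 Z=0
after  6: x0=0x56 x1=0x76 x2=0x76 x3=0xcf x4=0x23 x5=0xcd  N=0 Z=0
after  7: x0=0x56 x1=0x76 x2=0x9b x3=0xcf x4=0x23 x5=0xcd  N=1 Z=0
after  8: x0=0x56 x1=0x76 x2=0x9b x3=0xcf x4=0x03 x5=0xcd  N=0 Z=0
after  9: x0=0x56 x1=0x76 x2=0x54 x3=0xcf x4=0x03 x5=0xcd  N=0 Z=0
after 10: x0=0x56 x1=0x73 x2=0x54 x3=0xcf x4=0x03 x5=0xcd  N=0 Z=0
-- IRQ taken; context saved, return-PC = 11 --

K = 10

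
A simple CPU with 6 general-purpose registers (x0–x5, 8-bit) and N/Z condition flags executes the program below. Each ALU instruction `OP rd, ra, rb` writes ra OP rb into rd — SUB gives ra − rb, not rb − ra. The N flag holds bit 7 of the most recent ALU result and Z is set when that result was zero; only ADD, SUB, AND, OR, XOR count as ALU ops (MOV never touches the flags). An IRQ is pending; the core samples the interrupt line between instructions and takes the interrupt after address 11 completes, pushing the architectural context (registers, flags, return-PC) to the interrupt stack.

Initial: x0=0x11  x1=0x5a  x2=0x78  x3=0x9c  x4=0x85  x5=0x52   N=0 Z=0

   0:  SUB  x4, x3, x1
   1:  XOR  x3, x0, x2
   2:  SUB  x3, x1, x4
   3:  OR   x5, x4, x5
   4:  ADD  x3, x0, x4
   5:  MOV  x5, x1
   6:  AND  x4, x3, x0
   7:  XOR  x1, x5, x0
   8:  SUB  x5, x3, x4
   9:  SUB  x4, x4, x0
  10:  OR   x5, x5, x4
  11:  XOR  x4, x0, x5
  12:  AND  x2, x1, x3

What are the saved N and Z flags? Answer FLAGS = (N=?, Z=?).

after  0: x0=0x11 x1=0x5a x2=0x78 x3=0x9c x4=0x42 x5=0x52  N=0 Z=0
after  1: x0=0x11 x1=0x5a x2=0x78 x3=0x69 x4=0x42 x5=0x52  N=0 Z=0
after  2: x0=0x11 x1=0x5a x2=0x78 x3=0x18 x4=0x42 x5=0x52  N=0 Z=0
after  3: x0=0x11 x1=0x5a x2=0x78 x3=0x18 x4=0x42 x5=0x52  N=0 Z=0
after  4: x0=0x11 x1=0x5a x2=0x78 x3=0x53 x4=0x42 x5=0x52  N=0 Z=0
after  5: x0=0x11 x1=0x5a x2=0x78 x3=0x53 x4=0x42 x5=0x5a  N=0 Z=0
after  6: x0=0x11 x1=0x5a x2=0x78 x3=0x53 x4=0x11 x5=0x5a  N=0 Z=0
after  7: x0=0x11 x1=0x4b x2=0x78 x3=0x53 x4=0x11 x5=0x5a  N=0 Z=0
after  8: x0=0x11 x1=0x4b x2=0x78 x3=0x53 x4=0x11 x5=0x42  N=0 Z=0
after  9: x0=0x11 x1=0x4b x2=0x78 x3=0x53 x4=0x00 x5=0x42  N=0 Z=1
after 10: x0=0x11 x1=0x4b x2=0x78 x3=0x53 x4=0x00 x5=0x42  N=0 Z=0
after 11: x0=0x11 x1=0x4b x2=0x78 x3=0x53 x4=0x53 x5=0x42  N=0 Z=0
-- IRQ taken; context saved, return-PC = 12 --

FLAGS = (N=0, Z=0)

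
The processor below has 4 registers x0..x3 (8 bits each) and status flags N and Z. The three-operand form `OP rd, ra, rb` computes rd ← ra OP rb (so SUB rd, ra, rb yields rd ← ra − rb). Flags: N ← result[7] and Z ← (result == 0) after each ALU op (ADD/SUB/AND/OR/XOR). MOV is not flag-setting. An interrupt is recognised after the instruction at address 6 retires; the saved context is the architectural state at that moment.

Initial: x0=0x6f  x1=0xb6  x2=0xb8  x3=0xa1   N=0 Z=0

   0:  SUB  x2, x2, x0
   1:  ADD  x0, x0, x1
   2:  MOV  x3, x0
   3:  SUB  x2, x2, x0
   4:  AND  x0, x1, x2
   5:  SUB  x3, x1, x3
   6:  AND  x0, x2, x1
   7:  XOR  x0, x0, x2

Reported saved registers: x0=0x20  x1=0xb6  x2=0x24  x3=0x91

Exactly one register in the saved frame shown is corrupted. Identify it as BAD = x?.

BAD = x0

after  0: x0=0x6f x1=0xb6 x2=0x49 x3=0xa1  N=0 Z=0
after  1: x0=0x25 x1=0xb6 x2=0x49 x3=0xa1  N=0 Z=0
after  2: x0=0x25 x1=0xb6 x2=0x49 x3=0x25  N=0 Z=0
after  3: x0=0x25 x1=0xb6 x2=0x24 x3=0x25  N=0 Z=0
after  4: x0=0x24 x1=0xb6 x2=0x24 x3=0x25  N=0 Z=0
after  5: x0=0x24 x1=0xb6 x2=0x24 x3=0x91  N=1 Z=0
after  6: x0=0x24 x1=0xb6 x2=0x24 x3=0x91  N=0 Z=0
-- IRQ taken; context saved, return-PC = 7 --
mismatch: x0: reported 0x20 vs actual 0x24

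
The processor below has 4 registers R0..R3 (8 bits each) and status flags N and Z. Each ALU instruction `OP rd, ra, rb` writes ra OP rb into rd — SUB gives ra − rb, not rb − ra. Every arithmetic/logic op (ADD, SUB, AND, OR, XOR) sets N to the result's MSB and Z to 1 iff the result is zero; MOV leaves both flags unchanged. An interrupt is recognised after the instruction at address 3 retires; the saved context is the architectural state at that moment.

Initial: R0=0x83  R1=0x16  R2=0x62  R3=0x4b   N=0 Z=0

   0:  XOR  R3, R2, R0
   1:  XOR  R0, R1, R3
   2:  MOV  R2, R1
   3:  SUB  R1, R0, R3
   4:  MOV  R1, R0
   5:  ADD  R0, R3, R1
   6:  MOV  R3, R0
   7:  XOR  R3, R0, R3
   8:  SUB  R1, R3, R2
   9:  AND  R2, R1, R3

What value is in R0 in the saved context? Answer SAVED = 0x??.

SAVED = 0xf7

after  0: R0=0x83 R1=0x16 R2=0x62 R3=0xe1  N=1 Z=0
after  1: R0=0xf7 R1=0x16 R2=0x62 R3=0xe1  N=1 Z=0
after  2: R0=0xf7 R1=0x16 R2=0x16 R3=0xe1  N=1 Z=0
after  3: R0=0xf7 R1=0x16 R2=0x16 R3=0xe1  N=0 Z=0
-- IRQ taken; context saved, return-PC = 4 --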